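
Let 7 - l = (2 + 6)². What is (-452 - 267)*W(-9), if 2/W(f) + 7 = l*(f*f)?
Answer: 719/2312 ≈ 0.31099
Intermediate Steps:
l = -57 (l = 7 - (2 + 6)² = 7 - 1*8² = 7 - 1*64 = 7 - 64 = -57)
W(f) = 2/(-7 - 57*f²) (W(f) = 2/(-7 - 57*f*f) = 2/(-7 - 57*f²))
(-452 - 267)*W(-9) = (-452 - 267)*(-2/(7 + 57*(-9)²)) = -(-1438)/(7 + 57*81) = -(-1438)/(7 + 4617) = -(-1438)/4624 = -719*(-1/2312) = 719/2312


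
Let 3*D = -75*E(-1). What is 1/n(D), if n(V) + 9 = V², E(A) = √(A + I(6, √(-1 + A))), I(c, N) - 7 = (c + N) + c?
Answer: 11241/127141331 - 625*I*√2/127141331 ≈ 8.8413e-5 - 6.952e-6*I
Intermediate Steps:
I(c, N) = 7 + N + 2*c (I(c, N) = 7 + ((c + N) + c) = 7 + ((N + c) + c) = 7 + (N + 2*c) = 7 + N + 2*c)
E(A) = √(19 + A + √(-1 + A)) (E(A) = √(A + (7 + √(-1 + A) + 2*6)) = √(A + (7 + √(-1 + A) + 12)) = √(A + (19 + √(-1 + A))) = √(19 + A + √(-1 + A)))
D = -25*√(18 + I*√2) (D = (-75*√(19 - 1 + √(-1 - 1)))/3 = (-75*√(19 - 1 + √(-2)))/3 = (-75*√(19 - 1 + I*√2))/3 = (-75*√(18 + I*√2))/3 = -25*√(18 + I*√2) ≈ -106.15 - 4.1635*I)
n(V) = -9 + V²
1/n(D) = 1/(-9 + (-25*√(18 + I*√2))²) = 1/(-9 + (11250 + 625*I*√2)) = 1/(11241 + 625*I*√2)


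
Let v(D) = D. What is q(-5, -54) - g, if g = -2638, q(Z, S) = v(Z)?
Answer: 2633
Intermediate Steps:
q(Z, S) = Z
q(-5, -54) - g = -5 - 1*(-2638) = -5 + 2638 = 2633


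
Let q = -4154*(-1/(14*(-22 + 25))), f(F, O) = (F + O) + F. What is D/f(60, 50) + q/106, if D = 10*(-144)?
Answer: -285235/37842 ≈ -7.5375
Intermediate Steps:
f(F, O) = O + 2*F
q = 2077/21 (q = -4154/((-14*3)) = -4154/(-42) = -4154*(-1/42) = 2077/21 ≈ 98.905)
D = -1440
D/f(60, 50) + q/106 = -1440/(50 + 2*60) + (2077/21)/106 = -1440/(50 + 120) + (2077/21)*(1/106) = -1440/170 + 2077/2226 = -1440*1/170 + 2077/2226 = -144/17 + 2077/2226 = -285235/37842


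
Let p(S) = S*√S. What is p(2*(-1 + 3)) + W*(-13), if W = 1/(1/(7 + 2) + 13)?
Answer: 827/118 ≈ 7.0085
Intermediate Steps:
p(S) = S^(3/2)
W = 9/118 (W = 1/(1/9 + 13) = 1/(⅑ + 13) = 1/(118/9) = 9/118 ≈ 0.076271)
p(2*(-1 + 3)) + W*(-13) = (2*(-1 + 3))^(3/2) + (9/118)*(-13) = (2*2)^(3/2) - 117/118 = 4^(3/2) - 117/118 = 8 - 117/118 = 827/118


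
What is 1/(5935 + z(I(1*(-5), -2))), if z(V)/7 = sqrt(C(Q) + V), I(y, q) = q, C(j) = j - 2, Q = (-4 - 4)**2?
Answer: 1187/7044257 - 14*sqrt(15)/35221285 ≈ 0.00016697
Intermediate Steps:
Q = 64 (Q = (-8)**2 = 64)
C(j) = -2 + j
z(V) = 7*sqrt(62 + V) (z(V) = 7*sqrt((-2 + 64) + V) = 7*sqrt(62 + V))
1/(5935 + z(I(1*(-5), -2))) = 1/(5935 + 7*sqrt(62 - 2)) = 1/(5935 + 7*sqrt(60)) = 1/(5935 + 7*(2*sqrt(15))) = 1/(5935 + 14*sqrt(15))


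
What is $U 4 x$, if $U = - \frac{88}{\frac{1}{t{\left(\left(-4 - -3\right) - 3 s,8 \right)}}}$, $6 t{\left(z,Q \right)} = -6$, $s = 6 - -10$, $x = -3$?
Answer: $-1056$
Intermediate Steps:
$s = 16$ ($s = 6 + 10 = 16$)
$t{\left(z,Q \right)} = -1$ ($t{\left(z,Q \right)} = \frac{1}{6} \left(-6\right) = -1$)
$U = 88$ ($U = - \frac{88}{\frac{1}{-1}} = - \frac{88}{-1} = \left(-88\right) \left(-1\right) = 88$)
$U 4 x = 88 \cdot 4 \left(-3\right) = 88 \left(-12\right) = -1056$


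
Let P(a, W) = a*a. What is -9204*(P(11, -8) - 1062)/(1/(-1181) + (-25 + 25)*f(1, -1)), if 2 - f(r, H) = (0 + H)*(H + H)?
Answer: -10228598484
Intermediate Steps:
P(a, W) = a²
f(r, H) = 2 - 2*H² (f(r, H) = 2 - (0 + H)*(H + H) = 2 - H*2*H = 2 - 2*H²)
-9204*(P(11, -8) - 1062)/(1/(-1181) + (-25 + 25)*f(1, -1)) = -9204*(11² - 1062)/(1/(-1181) + (-25 + 25)*(2 - 2*(-1)²)) = -9204*(121 - 1062)/(-1/1181 + 0*(2 - 2*1)) = -9204*(-941/(-1/1181 + 0*(2 - 2))) = -9204*(-941/(-1/1181 + 0*0)) = -9204*(-941/(-1/1181 + 0)) = -9204/((-1/1181*(-1/941))) = -9204/1/1111321 = -9204*1111321 = -10228598484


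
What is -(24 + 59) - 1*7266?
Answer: -7349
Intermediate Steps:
-(24 + 59) - 1*7266 = -1*83 - 7266 = -83 - 7266 = -7349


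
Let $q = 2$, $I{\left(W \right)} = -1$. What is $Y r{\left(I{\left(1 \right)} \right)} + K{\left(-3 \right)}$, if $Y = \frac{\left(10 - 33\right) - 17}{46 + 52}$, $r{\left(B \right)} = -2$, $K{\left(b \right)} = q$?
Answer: $\frac{138}{49} \approx 2.8163$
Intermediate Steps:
$K{\left(b \right)} = 2$
$Y = - \frac{20}{49}$ ($Y = \frac{-23 - 17}{98} = \left(-40\right) \frac{1}{98} = - \frac{20}{49} \approx -0.40816$)
$Y r{\left(I{\left(1 \right)} \right)} + K{\left(-3 \right)} = \left(- \frac{20}{49}\right) \left(-2\right) + 2 = \frac{40}{49} + 2 = \frac{138}{49}$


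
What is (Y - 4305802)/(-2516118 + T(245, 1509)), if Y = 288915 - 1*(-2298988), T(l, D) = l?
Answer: 1717899/2515873 ≈ 0.68282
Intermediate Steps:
Y = 2587903 (Y = 288915 + 2298988 = 2587903)
(Y - 4305802)/(-2516118 + T(245, 1509)) = (2587903 - 4305802)/(-2516118 + 245) = -1717899/(-2515873) = -1717899*(-1/2515873) = 1717899/2515873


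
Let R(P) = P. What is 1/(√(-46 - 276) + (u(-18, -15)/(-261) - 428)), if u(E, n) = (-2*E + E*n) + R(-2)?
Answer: -14617566/6284311553 - 68121*I*√322/12568623106 ≈ -0.002326 - 9.7257e-5*I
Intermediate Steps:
u(E, n) = -2 - 2*E + E*n (u(E, n) = (-2*E + E*n) - 2 = -2 - 2*E + E*n)
1/(√(-46 - 276) + (u(-18, -15)/(-261) - 428)) = 1/(√(-46 - 276) + ((-2 - 2*(-18) - 18*(-15))/(-261) - 428)) = 1/(√(-322) + ((-2 + 36 + 270)*(-1/261) - 428)) = 1/(I*√322 + (304*(-1/261) - 428)) = 1/(I*√322 + (-304/261 - 428)) = 1/(I*√322 - 112012/261) = 1/(-112012/261 + I*√322)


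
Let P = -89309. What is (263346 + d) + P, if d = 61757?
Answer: 235794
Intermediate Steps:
(263346 + d) + P = (263346 + 61757) - 89309 = 325103 - 89309 = 235794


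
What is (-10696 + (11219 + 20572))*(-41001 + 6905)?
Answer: -719255120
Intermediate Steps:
(-10696 + (11219 + 20572))*(-41001 + 6905) = (-10696 + 31791)*(-34096) = 21095*(-34096) = -719255120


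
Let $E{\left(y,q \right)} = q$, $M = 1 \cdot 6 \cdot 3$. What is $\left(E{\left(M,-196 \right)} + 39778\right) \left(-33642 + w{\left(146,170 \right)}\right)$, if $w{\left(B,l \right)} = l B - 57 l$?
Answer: $-732741984$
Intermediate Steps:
$M = 18$ ($M = 6 \cdot 3 = 18$)
$w{\left(B,l \right)} = - 57 l + B l$ ($w{\left(B,l \right)} = B l - 57 l = - 57 l + B l$)
$\left(E{\left(M,-196 \right)} + 39778\right) \left(-33642 + w{\left(146,170 \right)}\right) = \left(-196 + 39778\right) \left(-33642 + 170 \left(-57 + 146\right)\right) = 39582 \left(-33642 + 170 \cdot 89\right) = 39582 \left(-33642 + 15130\right) = 39582 \left(-18512\right) = -732741984$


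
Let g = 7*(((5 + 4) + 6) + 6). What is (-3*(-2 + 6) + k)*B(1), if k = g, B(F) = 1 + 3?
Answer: 540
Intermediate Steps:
B(F) = 4
g = 147 (g = 7*((9 + 6) + 6) = 7*(15 + 6) = 7*21 = 147)
k = 147
(-3*(-2 + 6) + k)*B(1) = (-3*(-2 + 6) + 147)*4 = (-3*4 + 147)*4 = (-12 + 147)*4 = 135*4 = 540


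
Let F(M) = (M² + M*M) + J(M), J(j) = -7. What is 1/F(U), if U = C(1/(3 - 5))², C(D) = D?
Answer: -8/55 ≈ -0.14545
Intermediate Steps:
U = ¼ (U = (1/(3 - 5))² = (1/(-2))² = (-½)² = ¼ ≈ 0.25000)
F(M) = -7 + 2*M² (F(M) = (M² + M*M) - 7 = (M² + M²) - 7 = 2*M² - 7 = -7 + 2*M²)
1/F(U) = 1/(-7 + 2*(¼)²) = 1/(-7 + 2*(1/16)) = 1/(-7 + ⅛) = 1/(-55/8) = -8/55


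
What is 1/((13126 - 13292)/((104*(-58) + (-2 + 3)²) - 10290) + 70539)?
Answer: 16321/1151267185 ≈ 1.4177e-5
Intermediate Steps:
1/((13126 - 13292)/((104*(-58) + (-2 + 3)²) - 10290) + 70539) = 1/(-166/((-6032 + 1²) - 10290) + 70539) = 1/(-166/((-6032 + 1) - 10290) + 70539) = 1/(-166/(-6031 - 10290) + 70539) = 1/(-166/(-16321) + 70539) = 1/(-166*(-1/16321) + 70539) = 1/(166/16321 + 70539) = 1/(1151267185/16321) = 16321/1151267185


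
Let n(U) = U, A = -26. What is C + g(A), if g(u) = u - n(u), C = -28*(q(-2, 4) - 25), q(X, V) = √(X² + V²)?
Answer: 700 - 56*√5 ≈ 574.78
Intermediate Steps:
q(X, V) = √(V² + X²)
C = 700 - 56*√5 (C = -28*(√(4² + (-2)²) - 25) = -28*(√(16 + 4) - 25) = -28*(√20 - 25) = -28*(2*√5 - 25) = -28*(-25 + 2*√5) = 700 - 56*√5 ≈ 574.78)
g(u) = 0 (g(u) = u - u = 0)
C + g(A) = (700 - 56*√5) + 0 = 700 - 56*√5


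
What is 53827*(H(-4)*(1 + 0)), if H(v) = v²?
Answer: 861232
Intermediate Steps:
53827*(H(-4)*(1 + 0)) = 53827*((-4)²*(1 + 0)) = 53827*(16*1) = 53827*16 = 861232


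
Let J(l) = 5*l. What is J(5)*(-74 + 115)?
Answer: 1025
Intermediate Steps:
J(5)*(-74 + 115) = (5*5)*(-74 + 115) = 25*41 = 1025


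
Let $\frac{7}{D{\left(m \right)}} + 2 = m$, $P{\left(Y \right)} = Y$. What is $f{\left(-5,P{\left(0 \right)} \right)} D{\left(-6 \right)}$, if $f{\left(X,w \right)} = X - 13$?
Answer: $\frac{63}{4} \approx 15.75$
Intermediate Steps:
$D{\left(m \right)} = \frac{7}{-2 + m}$
$f{\left(X,w \right)} = -13 + X$
$f{\left(-5,P{\left(0 \right)} \right)} D{\left(-6 \right)} = \left(-13 - 5\right) \frac{7}{-2 - 6} = - 18 \frac{7}{-8} = - 18 \cdot 7 \left(- \frac{1}{8}\right) = \left(-18\right) \left(- \frac{7}{8}\right) = \frac{63}{4}$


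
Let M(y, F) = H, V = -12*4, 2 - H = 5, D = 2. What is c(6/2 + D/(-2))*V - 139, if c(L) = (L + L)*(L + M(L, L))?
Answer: 53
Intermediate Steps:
H = -3 (H = 2 - 1*5 = 2 - 5 = -3)
V = -48
M(y, F) = -3
c(L) = 2*L*(-3 + L) (c(L) = (L + L)*(L - 3) = (2*L)*(-3 + L) = 2*L*(-3 + L))
c(6/2 + D/(-2))*V - 139 = (2*(6/2 + 2/(-2))*(-3 + (6/2 + 2/(-2))))*(-48) - 139 = (2*(6*(½) + 2*(-½))*(-3 + (6*(½) + 2*(-½))))*(-48) - 139 = (2*(3 - 1)*(-3 + (3 - 1)))*(-48) - 139 = (2*2*(-3 + 2))*(-48) - 139 = (2*2*(-1))*(-48) - 139 = -4*(-48) - 139 = 192 - 139 = 53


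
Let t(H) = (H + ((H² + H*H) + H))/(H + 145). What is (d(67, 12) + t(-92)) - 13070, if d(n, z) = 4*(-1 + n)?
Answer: -661974/53 ≈ -12490.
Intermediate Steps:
d(n, z) = -4 + 4*n
t(H) = (2*H + 2*H²)/(145 + H) (t(H) = (H + ((H² + H²) + H))/(145 + H) = (H + (2*H² + H))/(145 + H) = (H + (H + 2*H²))/(145 + H) = (2*H + 2*H²)/(145 + H))
(d(67, 12) + t(-92)) - 13070 = ((-4 + 4*67) + 2*(-92)*(1 - 92)/(145 - 92)) - 13070 = ((-4 + 268) + 2*(-92)*(-91)/53) - 13070 = (264 + 2*(-92)*(1/53)*(-91)) - 13070 = (264 + 16744/53) - 13070 = 30736/53 - 13070 = -661974/53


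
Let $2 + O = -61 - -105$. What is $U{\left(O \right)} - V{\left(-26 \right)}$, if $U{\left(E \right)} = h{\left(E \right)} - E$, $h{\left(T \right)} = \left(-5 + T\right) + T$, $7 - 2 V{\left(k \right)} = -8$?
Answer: $\frac{59}{2} \approx 29.5$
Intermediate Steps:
$V{\left(k \right)} = \frac{15}{2}$ ($V{\left(k \right)} = \frac{7}{2} - -4 = \frac{7}{2} + 4 = \frac{15}{2}$)
$h{\left(T \right)} = -5 + 2 T$
$O = 42$ ($O = -2 - -44 = -2 + \left(-61 + 105\right) = -2 + 44 = 42$)
$U{\left(E \right)} = -5 + E$ ($U{\left(E \right)} = \left(-5 + 2 E\right) - E = -5 + E$)
$U{\left(O \right)} - V{\left(-26 \right)} = \left(-5 + 42\right) - \frac{15}{2} = 37 - \frac{15}{2} = \frac{59}{2}$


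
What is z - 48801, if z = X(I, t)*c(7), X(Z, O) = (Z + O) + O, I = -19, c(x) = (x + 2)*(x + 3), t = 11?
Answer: -48531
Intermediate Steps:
c(x) = (2 + x)*(3 + x)
X(Z, O) = Z + 2*O (X(Z, O) = (O + Z) + O = Z + 2*O)
z = 270 (z = (-19 + 2*11)*(6 + 7² + 5*7) = (-19 + 22)*(6 + 49 + 35) = 3*90 = 270)
z - 48801 = 270 - 48801 = -48531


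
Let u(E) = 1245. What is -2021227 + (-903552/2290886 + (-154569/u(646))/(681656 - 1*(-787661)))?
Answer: -108594769070827333748/53727140927605 ≈ -2.0212e+6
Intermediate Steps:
-2021227 + (-903552/2290886 + (-154569/u(646))/(681656 - 1*(-787661))) = -2021227 + (-903552/2290886 + (-154569/1245)/(681656 - 1*(-787661))) = -2021227 + (-903552*1/2290886 + (-154569*1/1245)/(681656 + 787661)) = -2021227 + (-34752/88111 - 51523/415/1469317) = -2021227 + (-34752/88111 - 51523/415*1/1469317) = -2021227 + (-34752/88111 - 51523/609766555) = -2021227 - 21195147062413/53727140927605 = -108594769070827333748/53727140927605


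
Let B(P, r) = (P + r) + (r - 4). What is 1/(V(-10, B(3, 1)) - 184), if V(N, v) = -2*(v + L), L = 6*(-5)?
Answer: -1/126 ≈ -0.0079365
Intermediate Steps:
B(P, r) = -4 + P + 2*r (B(P, r) = (P + r) + (-4 + r) = -4 + P + 2*r)
L = -30
V(N, v) = 60 - 2*v (V(N, v) = -2*(v - 30) = -2*(-30 + v) = 60 - 2*v)
1/(V(-10, B(3, 1)) - 184) = 1/((60 - 2*(-4 + 3 + 2*1)) - 184) = 1/((60 - 2*(-4 + 3 + 2)) - 184) = 1/((60 - 2*1) - 184) = 1/((60 - 2) - 184) = 1/(58 - 184) = 1/(-126) = -1/126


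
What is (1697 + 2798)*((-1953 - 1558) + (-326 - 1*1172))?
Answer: -22515455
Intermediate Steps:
(1697 + 2798)*((-1953 - 1558) + (-326 - 1*1172)) = 4495*(-3511 + (-326 - 1172)) = 4495*(-3511 - 1498) = 4495*(-5009) = -22515455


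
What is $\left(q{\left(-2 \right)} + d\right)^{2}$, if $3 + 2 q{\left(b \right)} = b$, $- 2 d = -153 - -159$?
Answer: $\frac{121}{4} \approx 30.25$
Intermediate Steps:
$d = -3$ ($d = - \frac{-153 - -159}{2} = - \frac{-153 + 159}{2} = \left(- \frac{1}{2}\right) 6 = -3$)
$q{\left(b \right)} = - \frac{3}{2} + \frac{b}{2}$
$\left(q{\left(-2 \right)} + d\right)^{2} = \left(\left(- \frac{3}{2} + \frac{1}{2} \left(-2\right)\right) - 3\right)^{2} = \left(\left(- \frac{3}{2} - 1\right) - 3\right)^{2} = \left(- \frac{5}{2} - 3\right)^{2} = \left(- \frac{11}{2}\right)^{2} = \frac{121}{4}$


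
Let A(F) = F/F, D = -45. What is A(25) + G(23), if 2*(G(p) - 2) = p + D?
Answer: -8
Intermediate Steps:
A(F) = 1
G(p) = -41/2 + p/2 (G(p) = 2 + (p - 45)/2 = 2 + (-45 + p)/2 = 2 + (-45/2 + p/2) = -41/2 + p/2)
A(25) + G(23) = 1 + (-41/2 + (½)*23) = 1 + (-41/2 + 23/2) = 1 - 9 = -8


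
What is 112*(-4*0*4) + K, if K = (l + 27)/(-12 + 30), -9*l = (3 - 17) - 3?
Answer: 130/81 ≈ 1.6049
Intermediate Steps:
l = 17/9 (l = -((3 - 17) - 3)/9 = -(-14 - 3)/9 = -⅑*(-17) = 17/9 ≈ 1.8889)
K = 130/81 (K = (17/9 + 27)/(-12 + 30) = (260/9)/18 = (260/9)*(1/18) = 130/81 ≈ 1.6049)
112*(-4*0*4) + K = 112*(-4*0*4) + 130/81 = 112*(0*4) + 130/81 = 112*0 + 130/81 = 0 + 130/81 = 130/81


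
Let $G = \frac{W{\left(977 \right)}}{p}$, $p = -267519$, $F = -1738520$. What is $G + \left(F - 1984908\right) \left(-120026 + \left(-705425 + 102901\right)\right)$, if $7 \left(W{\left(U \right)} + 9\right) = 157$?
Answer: $\frac{5038062351137386106}{1872633} \approx 2.6904 \cdot 10^{12}$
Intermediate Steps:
$W{\left(U \right)} = \frac{94}{7}$ ($W{\left(U \right)} = -9 + \frac{1}{7} \cdot 157 = -9 + \frac{157}{7} = \frac{94}{7}$)
$G = - \frac{94}{1872633}$ ($G = \frac{94}{7 \left(-267519\right)} = \frac{94}{7} \left(- \frac{1}{267519}\right) = - \frac{94}{1872633} \approx -5.0197 \cdot 10^{-5}$)
$G + \left(F - 1984908\right) \left(-120026 + \left(-705425 + 102901\right)\right) = - \frac{94}{1872633} + \left(-1738520 - 1984908\right) \left(-120026 + \left(-705425 + 102901\right)\right) = - \frac{94}{1872633} - 3723428 \left(-120026 - 602524\right) = - \frac{94}{1872633} - -2690362901400 = - \frac{94}{1872633} + 2690362901400 = \frac{5038062351137386106}{1872633}$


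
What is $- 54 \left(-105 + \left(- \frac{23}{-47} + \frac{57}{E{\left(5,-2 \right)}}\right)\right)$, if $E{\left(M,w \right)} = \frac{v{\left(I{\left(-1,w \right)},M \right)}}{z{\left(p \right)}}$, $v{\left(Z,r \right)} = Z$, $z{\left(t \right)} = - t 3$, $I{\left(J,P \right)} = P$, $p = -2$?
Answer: $\frac{699246}{47} \approx 14878.0$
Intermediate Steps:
$z{\left(t \right)} = - 3 t$
$E{\left(M,w \right)} = \frac{w}{6}$ ($E{\left(M,w \right)} = \frac{w}{\left(-3\right) \left(-2\right)} = \frac{w}{6}$)
$- 54 \left(-105 + \left(- \frac{23}{-47} + \frac{57}{E{\left(5,-2 \right)}}\right)\right) = - 54 \left(-105 + \left(- \frac{23}{-47} + \frac{57}{\frac{1}{6} \left(-2\right)}\right)\right) = - 54 \left(-105 + \left(\left(-23\right) \left(- \frac{1}{47}\right) + \frac{57}{- \frac{1}{3}}\right)\right) = - 54 \left(-105 + \left(\frac{23}{47} + 57 \left(-3\right)\right)\right) = - 54 \left(-105 + \left(\frac{23}{47} - 171\right)\right) = - 54 \left(-105 - \frac{8014}{47}\right) = \left(-54\right) \left(- \frac{12949}{47}\right) = \frac{699246}{47}$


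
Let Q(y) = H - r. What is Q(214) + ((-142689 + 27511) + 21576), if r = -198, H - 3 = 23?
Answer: -93378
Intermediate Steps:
H = 26 (H = 3 + 23 = 26)
Q(y) = 224 (Q(y) = 26 - 1*(-198) = 26 + 198 = 224)
Q(214) + ((-142689 + 27511) + 21576) = 224 + ((-142689 + 27511) + 21576) = 224 + (-115178 + 21576) = 224 - 93602 = -93378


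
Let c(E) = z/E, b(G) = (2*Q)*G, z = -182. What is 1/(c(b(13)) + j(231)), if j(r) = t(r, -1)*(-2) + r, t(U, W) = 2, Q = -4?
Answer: 4/915 ≈ 0.0043716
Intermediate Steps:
b(G) = -8*G (b(G) = (2*(-4))*G = -8*G)
c(E) = -182/E
j(r) = -4 + r (j(r) = 2*(-2) + r = -4 + r)
1/(c(b(13)) + j(231)) = 1/(-182/((-8*13)) + (-4 + 231)) = 1/(-182/(-104) + 227) = 1/(-182*(-1/104) + 227) = 1/(7/4 + 227) = 1/(915/4) = 4/915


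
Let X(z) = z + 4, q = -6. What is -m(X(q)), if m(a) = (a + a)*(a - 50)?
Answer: -208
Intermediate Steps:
X(z) = 4 + z
m(a) = 2*a*(-50 + a) (m(a) = (2*a)*(-50 + a) = 2*a*(-50 + a))
-m(X(q)) = -2*(4 - 6)*(-50 + (4 - 6)) = -2*(-2)*(-50 - 2) = -2*(-2)*(-52) = -1*208 = -208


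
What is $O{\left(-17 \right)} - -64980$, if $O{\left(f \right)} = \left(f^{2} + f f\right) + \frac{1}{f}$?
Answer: $\frac{1114485}{17} \approx 65558.0$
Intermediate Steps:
$O{\left(f \right)} = \frac{1}{f} + 2 f^{2}$ ($O{\left(f \right)} = \left(f^{2} + f^{2}\right) + \frac{1}{f} = 2 f^{2} + \frac{1}{f} = \frac{1}{f} + 2 f^{2}$)
$O{\left(-17 \right)} - -64980 = \frac{1 + 2 \left(-17\right)^{3}}{-17} - -64980 = - \frac{1 + 2 \left(-4913\right)}{17} + 64980 = - \frac{1 - 9826}{17} + 64980 = \left(- \frac{1}{17}\right) \left(-9825\right) + 64980 = \frac{9825}{17} + 64980 = \frac{1114485}{17}$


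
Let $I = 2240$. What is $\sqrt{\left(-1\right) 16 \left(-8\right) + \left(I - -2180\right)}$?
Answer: $2 \sqrt{1137} \approx 67.439$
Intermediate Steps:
$\sqrt{\left(-1\right) 16 \left(-8\right) + \left(I - -2180\right)} = \sqrt{\left(-1\right) 16 \left(-8\right) + \left(2240 - -2180\right)} = \sqrt{\left(-16\right) \left(-8\right) + \left(2240 + 2180\right)} = \sqrt{128 + 4420} = \sqrt{4548} = 2 \sqrt{1137}$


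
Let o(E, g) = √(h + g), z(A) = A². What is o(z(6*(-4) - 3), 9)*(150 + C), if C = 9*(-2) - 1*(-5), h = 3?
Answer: 274*√3 ≈ 474.58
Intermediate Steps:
C = -13 (C = -18 + 5 = -13)
o(E, g) = √(3 + g)
o(z(6*(-4) - 3), 9)*(150 + C) = √(3 + 9)*(150 - 13) = √12*137 = (2*√3)*137 = 274*√3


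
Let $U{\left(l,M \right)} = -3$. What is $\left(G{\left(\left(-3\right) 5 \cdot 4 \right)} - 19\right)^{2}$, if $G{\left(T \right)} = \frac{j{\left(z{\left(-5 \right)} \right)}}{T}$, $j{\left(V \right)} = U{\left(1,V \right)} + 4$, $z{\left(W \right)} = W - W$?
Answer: $\frac{1301881}{3600} \approx 361.63$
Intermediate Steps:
$z{\left(W \right)} = 0$
$j{\left(V \right)} = 1$ ($j{\left(V \right)} = -3 + 4 = 1$)
$G{\left(T \right)} = \frac{1}{T}$ ($G{\left(T \right)} = 1 \frac{1}{T} = \frac{1}{T}$)
$\left(G{\left(\left(-3\right) 5 \cdot 4 \right)} - 19\right)^{2} = \left(\frac{1}{\left(-3\right) 5 \cdot 4} - 19\right)^{2} = \left(\frac{1}{\left(-15\right) 4} - 19\right)^{2} = \left(\frac{1}{-60} - 19\right)^{2} = \left(- \frac{1}{60} - 19\right)^{2} = \left(- \frac{1141}{60}\right)^{2} = \frac{1301881}{3600}$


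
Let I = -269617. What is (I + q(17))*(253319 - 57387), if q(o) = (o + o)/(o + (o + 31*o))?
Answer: -158479758508/3 ≈ -5.2827e+10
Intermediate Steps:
q(o) = 2/33 (q(o) = (2*o)/(o + 32*o) = (2*o)/((33*o)) = (2*o)*(1/(33*o)) = 2/33)
(I + q(17))*(253319 - 57387) = (-269617 + 2/33)*(253319 - 57387) = -8897359/33*195932 = -158479758508/3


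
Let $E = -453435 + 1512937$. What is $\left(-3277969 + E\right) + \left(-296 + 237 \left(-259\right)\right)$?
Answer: $-2280146$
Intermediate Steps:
$E = 1059502$
$\left(-3277969 + E\right) + \left(-296 + 237 \left(-259\right)\right) = \left(-3277969 + 1059502\right) + \left(-296 + 237 \left(-259\right)\right) = -2218467 - 61679 = -2280146$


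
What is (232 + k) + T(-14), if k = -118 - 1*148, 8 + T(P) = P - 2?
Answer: -58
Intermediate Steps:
T(P) = -10 + P (T(P) = -8 + (P - 2) = -8 + (-2 + P) = -10 + P)
k = -266 (k = -118 - 148 = -266)
(232 + k) + T(-14) = (232 - 266) + (-10 - 14) = -34 - 24 = -58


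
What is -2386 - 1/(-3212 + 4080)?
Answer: -2071049/868 ≈ -2386.0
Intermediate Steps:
-2386 - 1/(-3212 + 4080) = -2386 - 1/868 = -2071049/868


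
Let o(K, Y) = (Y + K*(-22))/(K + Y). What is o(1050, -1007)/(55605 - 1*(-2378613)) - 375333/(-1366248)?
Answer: 6542280779501/23834509230792 ≈ 0.27449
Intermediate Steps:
o(K, Y) = (Y - 22*K)/(K + Y)
o(1050, -1007)/(55605 - 1*(-2378613)) - 375333/(-1366248) = ((-1007 - 22*1050)/(1050 - 1007))/(55605 - 1*(-2378613)) - 375333/(-1366248) = ((-1007 - 23100)/43)/(55605 + 2378613) - 375333*(-1/1366248) = ((1/43)*(-24107))/2434218 + 125111/455416 = -24107/43*1/2434218 + 125111/455416 = -24107/104671374 + 125111/455416 = 6542280779501/23834509230792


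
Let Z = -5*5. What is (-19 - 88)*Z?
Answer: 2675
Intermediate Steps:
Z = -25
(-19 - 88)*Z = (-19 - 88)*(-25) = -107*(-25) = 2675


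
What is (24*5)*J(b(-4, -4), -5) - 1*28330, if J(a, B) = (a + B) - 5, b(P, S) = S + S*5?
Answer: -32410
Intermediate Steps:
b(P, S) = 6*S (b(P, S) = S + 5*S = 6*S)
J(a, B) = -5 + B + a (J(a, B) = (B + a) - 5 = -5 + B + a)
(24*5)*J(b(-4, -4), -5) - 1*28330 = (24*5)*(-5 - 5 + 6*(-4)) - 1*28330 = 120*(-5 - 5 - 24) - 28330 = 120*(-34) - 28330 = -4080 - 28330 = -32410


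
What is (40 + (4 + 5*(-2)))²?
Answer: 1156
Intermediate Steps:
(40 + (4 + 5*(-2)))² = (40 + (4 - 10))² = (40 - 6)² = 34² = 1156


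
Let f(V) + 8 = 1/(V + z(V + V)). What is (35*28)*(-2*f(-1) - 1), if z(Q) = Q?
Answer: 46060/3 ≈ 15353.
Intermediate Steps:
f(V) = -8 + 1/(3*V) (f(V) = -8 + 1/(V + (V + V)) = -8 + 1/(V + 2*V) = -8 + 1/(3*V))
(35*28)*(-2*f(-1) - 1) = (35*28)*(-2*(-8 + (⅓)/(-1)) - 1) = 980*(-2*(-8 + (⅓)*(-1)) - 1) = 980*(-2*(-8 - ⅓) - 1) = 980*(-2*(-25/3) - 1) = 980*(50/3 - 1) = 980*(47/3) = 46060/3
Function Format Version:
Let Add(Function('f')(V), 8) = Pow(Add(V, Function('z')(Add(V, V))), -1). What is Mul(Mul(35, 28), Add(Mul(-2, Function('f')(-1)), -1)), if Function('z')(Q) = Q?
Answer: Rational(46060, 3) ≈ 15353.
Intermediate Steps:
Function('f')(V) = Add(-8, Mul(Rational(1, 3), Pow(V, -1))) (Function('f')(V) = Add(-8, Pow(Add(V, Add(V, V)), -1)) = Add(-8, Pow(Add(V, Mul(2, V)), -1)) = Add(-8, Pow(Mul(3, V), -1)) = Add(-8, Mul(Rational(1, 3), Pow(V, -1))))
Mul(Mul(35, 28), Add(Mul(-2, Function('f')(-1)), -1)) = Mul(Mul(35, 28), Add(Mul(-2, Add(-8, Mul(Rational(1, 3), Pow(-1, -1)))), -1)) = Mul(980, Add(Mul(-2, Add(-8, Mul(Rational(1, 3), -1))), -1)) = Mul(980, Add(Mul(-2, Add(-8, Rational(-1, 3))), -1)) = Mul(980, Add(Mul(-2, Rational(-25, 3)), -1)) = Mul(980, Add(Rational(50, 3), -1)) = Mul(980, Rational(47, 3)) = Rational(46060, 3)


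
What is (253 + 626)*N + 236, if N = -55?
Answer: -48109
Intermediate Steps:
(253 + 626)*N + 236 = (253 + 626)*(-55) + 236 = 879*(-55) + 236 = -48345 + 236 = -48109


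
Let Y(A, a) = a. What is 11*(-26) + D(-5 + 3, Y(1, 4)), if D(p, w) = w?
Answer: -282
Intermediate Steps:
11*(-26) + D(-5 + 3, Y(1, 4)) = 11*(-26) + 4 = -286 + 4 = -282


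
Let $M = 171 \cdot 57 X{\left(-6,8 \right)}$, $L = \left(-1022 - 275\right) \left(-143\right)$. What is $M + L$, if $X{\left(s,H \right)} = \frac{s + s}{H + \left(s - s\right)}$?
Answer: $\frac{341701}{2} \approx 1.7085 \cdot 10^{5}$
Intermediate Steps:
$L = 185471$ ($L = \left(-1297\right) \left(-143\right) = 185471$)
$X{\left(s,H \right)} = \frac{2 s}{H}$ ($X{\left(s,H \right)} = \frac{2 s}{H + 0} = \frac{2 s}{H}$)
$M = - \frac{29241}{2}$ ($M = 171 \cdot 57 \cdot 2 \left(-6\right) \frac{1}{8} = 9747 \cdot 2 \left(-6\right) \frac{1}{8} = 9747 \left(- \frac{3}{2}\right) = - \frac{29241}{2} \approx -14621.0$)
$M + L = - \frac{29241}{2} + 185471 = \frac{341701}{2}$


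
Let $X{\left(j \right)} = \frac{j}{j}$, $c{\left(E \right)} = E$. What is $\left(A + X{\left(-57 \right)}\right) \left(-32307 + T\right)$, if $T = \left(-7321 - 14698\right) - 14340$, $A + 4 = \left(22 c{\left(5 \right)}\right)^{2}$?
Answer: $-830652602$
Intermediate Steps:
$A = 12096$ ($A = -4 + \left(22 \cdot 5\right)^{2} = -4 + 110^{2} = -4 + 12100 = 12096$)
$T = -36359$ ($T = -22019 - 14340 = -36359$)
$X{\left(j \right)} = 1$
$\left(A + X{\left(-57 \right)}\right) \left(-32307 + T\right) = \left(12096 + 1\right) \left(-32307 - 36359\right) = 12097 \left(-68666\right) = -830652602$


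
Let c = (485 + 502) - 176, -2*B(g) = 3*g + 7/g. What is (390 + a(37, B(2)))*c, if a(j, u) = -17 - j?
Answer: 272496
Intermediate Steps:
B(g) = -7/(2*g) - 3*g/2 (B(g) = -(3*g + 7/g)/2 = -7/(2*g) - 3*g/2)
c = 811 (c = 987 - 176 = 811)
(390 + a(37, B(2)))*c = (390 + (-17 - 1*37))*811 = (390 + (-17 - 37))*811 = (390 - 54)*811 = 336*811 = 272496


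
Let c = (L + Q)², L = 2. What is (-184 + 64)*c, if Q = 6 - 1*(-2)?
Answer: -12000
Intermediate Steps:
Q = 8 (Q = 6 + 2 = 8)
c = 100 (c = (2 + 8)² = 10² = 100)
(-184 + 64)*c = (-184 + 64)*100 = -120*100 = -12000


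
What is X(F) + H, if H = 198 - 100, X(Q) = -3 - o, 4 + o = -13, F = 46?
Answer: 112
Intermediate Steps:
o = -17 (o = -4 - 13 = -17)
X(Q) = 14 (X(Q) = -3 - 1*(-17) = -3 + 17 = 14)
H = 98
X(F) + H = 14 + 98 = 112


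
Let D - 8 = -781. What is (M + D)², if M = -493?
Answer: 1602756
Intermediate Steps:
D = -773 (D = 8 - 781 = -773)
(M + D)² = (-493 - 773)² = (-1266)² = 1602756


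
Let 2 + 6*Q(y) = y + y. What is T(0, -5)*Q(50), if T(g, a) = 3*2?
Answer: 98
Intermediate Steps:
T(g, a) = 6
Q(y) = -1/3 + y/3 (Q(y) = -1/3 + (y + y)/6 = -1/3 + (2*y)/6 = -1/3 + y/3)
T(0, -5)*Q(50) = 6*(-1/3 + (1/3)*50) = 6*(-1/3 + 50/3) = 6*(49/3) = 98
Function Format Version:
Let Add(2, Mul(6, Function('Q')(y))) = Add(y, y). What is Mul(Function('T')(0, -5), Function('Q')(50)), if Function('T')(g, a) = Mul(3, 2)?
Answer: 98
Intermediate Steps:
Function('T')(g, a) = 6
Function('Q')(y) = Add(Rational(-1, 3), Mul(Rational(1, 3), y)) (Function('Q')(y) = Add(Rational(-1, 3), Mul(Rational(1, 6), Add(y, y))) = Add(Rational(-1, 3), Mul(Rational(1, 6), Mul(2, y))) = Add(Rational(-1, 3), Mul(Rational(1, 3), y)))
Mul(Function('T')(0, -5), Function('Q')(50)) = Mul(6, Add(Rational(-1, 3), Mul(Rational(1, 3), 50))) = Mul(6, Add(Rational(-1, 3), Rational(50, 3))) = Mul(6, Rational(49, 3)) = 98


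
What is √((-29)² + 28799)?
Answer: 2*√7410 ≈ 172.16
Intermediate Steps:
√((-29)² + 28799) = √(841 + 28799) = √29640 = 2*√7410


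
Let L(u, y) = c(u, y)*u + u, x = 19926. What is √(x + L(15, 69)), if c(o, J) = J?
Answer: 4*√1311 ≈ 144.83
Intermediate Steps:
L(u, y) = u + u*y (L(u, y) = y*u + u = u*y + u = u + u*y)
√(x + L(15, 69)) = √(19926 + 15*(1 + 69)) = √(19926 + 15*70) = √(19926 + 1050) = √20976 = 4*√1311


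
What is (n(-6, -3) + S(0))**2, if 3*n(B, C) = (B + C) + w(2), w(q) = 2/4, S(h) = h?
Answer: 289/36 ≈ 8.0278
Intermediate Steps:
w(q) = 1/2 (w(q) = 2*(1/4) = 1/2)
n(B, C) = 1/6 + B/3 + C/3 (n(B, C) = ((B + C) + 1/2)/3 = (1/2 + B + C)/3 = 1/6 + B/3 + C/3)
(n(-6, -3) + S(0))**2 = ((1/6 + (1/3)*(-6) + (1/3)*(-3)) + 0)**2 = ((1/6 - 2 - 1) + 0)**2 = (-17/6 + 0)**2 = (-17/6)**2 = 289/36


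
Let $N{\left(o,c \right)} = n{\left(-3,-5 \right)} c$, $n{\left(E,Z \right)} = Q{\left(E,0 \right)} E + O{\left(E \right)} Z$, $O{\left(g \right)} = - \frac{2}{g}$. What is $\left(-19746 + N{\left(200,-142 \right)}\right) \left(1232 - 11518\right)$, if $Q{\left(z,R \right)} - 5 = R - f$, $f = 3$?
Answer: $\frac{568424932}{3} \approx 1.8948 \cdot 10^{8}$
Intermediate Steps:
$Q{\left(z,R \right)} = 2 + R$ ($Q{\left(z,R \right)} = 5 + \left(R - 3\right) = 5 + \left(-3 + R\right) = 2 + R$)
$n{\left(E,Z \right)} = 2 E - \frac{2 Z}{E}$ ($n{\left(E,Z \right)} = \left(2 + 0\right) E + - \frac{2}{E} Z = 2 E - \frac{2 Z}{E}$)
$N{\left(o,c \right)} = - \frac{28 c}{3}$ ($N{\left(o,c \right)} = \left(2 \left(-3\right) - - \frac{10}{-3}\right) c = \left(-6 - \left(-10\right) \left(- \frac{1}{3}\right)\right) c = \left(-6 - \frac{10}{3}\right) c = - \frac{28 c}{3}$)
$\left(-19746 + N{\left(200,-142 \right)}\right) \left(1232 - 11518\right) = \left(-19746 - - \frac{3976}{3}\right) \left(1232 - 11518\right) = \left(-19746 + \frac{3976}{3}\right) \left(-10286\right) = \left(- \frac{55262}{3}\right) \left(-10286\right) = \frac{568424932}{3}$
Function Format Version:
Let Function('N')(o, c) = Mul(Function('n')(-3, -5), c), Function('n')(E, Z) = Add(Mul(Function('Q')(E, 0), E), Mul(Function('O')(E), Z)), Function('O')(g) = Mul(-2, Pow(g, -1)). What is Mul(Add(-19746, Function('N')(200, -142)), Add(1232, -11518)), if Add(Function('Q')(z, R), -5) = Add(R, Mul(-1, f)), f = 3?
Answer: Rational(568424932, 3) ≈ 1.8948e+8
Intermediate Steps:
Function('Q')(z, R) = Add(2, R) (Function('Q')(z, R) = Add(5, Add(R, Mul(-1, 3))) = Add(5, Add(R, -3)) = Add(5, Add(-3, R)) = Add(2, R))
Function('n')(E, Z) = Add(Mul(2, E), Mul(-2, Z, Pow(E, -1))) (Function('n')(E, Z) = Add(Mul(Add(2, 0), E), Mul(Mul(-2, Pow(E, -1)), Z)) = Add(Mul(2, E), Mul(-2, Z, Pow(E, -1))))
Function('N')(o, c) = Mul(Rational(-28, 3), c) (Function('N')(o, c) = Mul(Add(Mul(2, -3), Mul(-2, -5, Pow(-3, -1))), c) = Mul(Add(-6, Mul(-2, -5, Rational(-1, 3))), c) = Mul(Add(-6, Rational(-10, 3)), c) = Mul(Rational(-28, 3), c))
Mul(Add(-19746, Function('N')(200, -142)), Add(1232, -11518)) = Mul(Add(-19746, Mul(Rational(-28, 3), -142)), Add(1232, -11518)) = Mul(Add(-19746, Rational(3976, 3)), -10286) = Mul(Rational(-55262, 3), -10286) = Rational(568424932, 3)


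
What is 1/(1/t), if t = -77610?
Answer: -77610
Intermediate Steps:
1/(1/t) = 1/(1/(-77610)) = 1/(-1/77610) = -77610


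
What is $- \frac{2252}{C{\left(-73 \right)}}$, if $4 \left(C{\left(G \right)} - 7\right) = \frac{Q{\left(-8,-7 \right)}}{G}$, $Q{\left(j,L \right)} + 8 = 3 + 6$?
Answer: $- \frac{657584}{2043} \approx -321.87$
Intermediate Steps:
$Q{\left(j,L \right)} = 1$ ($Q{\left(j,L \right)} = -8 + \left(3 + 6\right) = -8 + 9 = 1$)
$C{\left(G \right)} = 7 + \frac{1}{4 G}$ ($C{\left(G \right)} = 7 + \frac{1 \frac{1}{G}}{4} = 7 + \frac{1}{4 G}$)
$- \frac{2252}{C{\left(-73 \right)}} = - \frac{2252}{7 + \frac{1}{4 \left(-73\right)}} = - \frac{2252}{7 + \frac{1}{4} \left(- \frac{1}{73}\right)} = - \frac{2252}{7 - \frac{1}{292}} = - \frac{2252}{\frac{2043}{292}} = \left(-2252\right) \frac{292}{2043} = - \frac{657584}{2043}$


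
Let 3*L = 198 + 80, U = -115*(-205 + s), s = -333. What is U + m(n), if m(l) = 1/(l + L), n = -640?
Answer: 101590537/1642 ≈ 61870.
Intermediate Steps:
U = 61870 (U = -115*(-205 - 333) = -115*(-538) = 61870)
L = 278/3 (L = (198 + 80)/3 = (1/3)*278 = 278/3 ≈ 92.667)
m(l) = 1/(278/3 + l) (m(l) = 1/(l + 278/3) = 1/(278/3 + l))
U + m(n) = 61870 + 3/(278 + 3*(-640)) = 61870 + 3/(278 - 1920) = 61870 + 3/(-1642) = 61870 + 3*(-1/1642) = 61870 - 3/1642 = 101590537/1642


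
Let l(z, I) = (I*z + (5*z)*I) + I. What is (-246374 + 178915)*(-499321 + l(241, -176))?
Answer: 50863613787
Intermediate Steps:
l(z, I) = I + 6*I*z (l(z, I) = (I*z + 5*I*z) + I = 6*I*z + I = I + 6*I*z)
(-246374 + 178915)*(-499321 + l(241, -176)) = (-246374 + 178915)*(-499321 - 176*(1 + 6*241)) = -67459*(-499321 - 176*(1 + 1446)) = -67459*(-499321 - 176*1447) = -67459*(-499321 - 254672) = -67459*(-753993) = 50863613787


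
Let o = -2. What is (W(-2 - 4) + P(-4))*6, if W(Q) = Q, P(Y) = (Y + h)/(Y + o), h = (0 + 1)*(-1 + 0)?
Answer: -31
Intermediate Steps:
h = -1 (h = 1*(-1) = -1)
P(Y) = (-1 + Y)/(-2 + Y) (P(Y) = (Y - 1)/(Y - 2) = (-1 + Y)/(-2 + Y))
(W(-2 - 4) + P(-4))*6 = ((-2 - 4) + (-1 - 4)/(-2 - 4))*6 = (-6 - 5/(-6))*6 = (-6 - 1/6*(-5))*6 = (-6 + 5/6)*6 = -31/6*6 = -31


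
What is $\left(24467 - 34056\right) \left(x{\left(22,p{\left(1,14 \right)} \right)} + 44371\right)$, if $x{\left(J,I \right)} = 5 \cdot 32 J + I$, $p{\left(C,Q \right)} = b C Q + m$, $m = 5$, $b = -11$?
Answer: $-457798038$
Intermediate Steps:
$p{\left(C,Q \right)} = 5 - 11 C Q$ ($p{\left(C,Q \right)} = - 11 C Q + 5 = 5 - 11 C Q$)
$x{\left(J,I \right)} = I + 160 J$ ($x{\left(J,I \right)} = 160 J + I = I + 160 J$)
$\left(24467 - 34056\right) \left(x{\left(22,p{\left(1,14 \right)} \right)} + 44371\right) = \left(24467 - 34056\right) \left(\left(\left(5 - 11 \cdot 14\right) + 160 \cdot 22\right) + 44371\right) = - 9589 \left(\left(\left(5 - 154\right) + 3520\right) + 44371\right) = - 9589 \left(\left(-149 + 3520\right) + 44371\right) = - 9589 \left(3371 + 44371\right) = \left(-9589\right) 47742 = -457798038$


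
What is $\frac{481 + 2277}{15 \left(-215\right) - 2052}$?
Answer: $- \frac{2758}{5277} \approx -0.52264$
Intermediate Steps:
$\frac{481 + 2277}{15 \left(-215\right) - 2052} = \frac{2758}{-3225 - 2052} = \frac{2758}{-5277} = 2758 \left(- \frac{1}{5277}\right) = - \frac{2758}{5277}$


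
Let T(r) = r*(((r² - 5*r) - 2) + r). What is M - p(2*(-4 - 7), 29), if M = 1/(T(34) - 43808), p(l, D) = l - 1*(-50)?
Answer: -257489/9196 ≈ -28.000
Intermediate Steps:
T(r) = r*(-2 + r² - 4*r) (T(r) = r*((-2 + r² - 5*r) + r) = r*(-2 + r² - 4*r))
p(l, D) = 50 + l (p(l, D) = l + 50 = 50 + l)
M = -1/9196 (M = 1/(34*(-2 + 34² - 4*34) - 43808) = 1/(34*(-2 + 1156 - 136) - 43808) = 1/(34*1018 - 43808) = 1/(34612 - 43808) = 1/(-9196) = -1/9196 ≈ -0.00010874)
M - p(2*(-4 - 7), 29) = -1/9196 - (50 + 2*(-4 - 7)) = -1/9196 - (50 + 2*(-11)) = -1/9196 - (50 - 22) = -1/9196 - 1*28 = -1/9196 - 28 = -257489/9196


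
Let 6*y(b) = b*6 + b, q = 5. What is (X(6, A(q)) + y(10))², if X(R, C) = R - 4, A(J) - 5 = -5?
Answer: 1681/9 ≈ 186.78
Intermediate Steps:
A(J) = 0 (A(J) = 5 - 5 = 0)
y(b) = 7*b/6 (y(b) = (b*6 + b)/6 = (6*b + b)/6 = (7*b)/6 = 7*b/6)
X(R, C) = -4 + R
(X(6, A(q)) + y(10))² = ((-4 + 6) + (7/6)*10)² = (2 + 35/3)² = (41/3)² = 1681/9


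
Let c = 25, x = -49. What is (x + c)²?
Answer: 576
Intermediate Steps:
(x + c)² = (-49 + 25)² = (-24)² = 576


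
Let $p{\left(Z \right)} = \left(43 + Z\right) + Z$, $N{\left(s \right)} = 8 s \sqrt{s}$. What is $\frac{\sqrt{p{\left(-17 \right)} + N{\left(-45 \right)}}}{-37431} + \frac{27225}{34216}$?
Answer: $\frac{27225}{34216} - \frac{\sqrt{1 - 120 i \sqrt{5}}}{12477} \approx 0.79475 + 0.00092661 i$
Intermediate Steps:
$N{\left(s \right)} = 8 s^{\frac{3}{2}}$
$p{\left(Z \right)} = 43 + 2 Z$
$\frac{\sqrt{p{\left(-17 \right)} + N{\left(-45 \right)}}}{-37431} + \frac{27225}{34216} = \frac{\sqrt{\left(43 + 2 \left(-17\right)\right) + 8 \left(-45\right)^{\frac{3}{2}}}}{-37431} + \frac{27225}{34216} = \sqrt{\left(43 - 34\right) + 8 \left(- 135 i \sqrt{5}\right)} \left(- \frac{1}{37431}\right) + 27225 \cdot \frac{1}{34216} = \sqrt{9 - 1080 i \sqrt{5}} \left(- \frac{1}{37431}\right) + \frac{27225}{34216} = - \frac{\sqrt{9 - 1080 i \sqrt{5}}}{37431} + \frac{27225}{34216} = \frac{27225}{34216} - \frac{\sqrt{9 - 1080 i \sqrt{5}}}{37431}$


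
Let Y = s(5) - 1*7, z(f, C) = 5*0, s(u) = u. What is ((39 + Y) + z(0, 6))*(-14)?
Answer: -518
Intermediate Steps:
z(f, C) = 0
Y = -2 (Y = 5 - 1*7 = 5 - 7 = -2)
((39 + Y) + z(0, 6))*(-14) = ((39 - 2) + 0)*(-14) = (37 + 0)*(-14) = 37*(-14) = -518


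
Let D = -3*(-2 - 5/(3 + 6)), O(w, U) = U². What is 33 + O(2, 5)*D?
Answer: 674/3 ≈ 224.67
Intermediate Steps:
D = 23/3 (D = -3*(-2 - 5/9) = -3*(-23/9) = 23/3 ≈ 7.6667)
33 + O(2, 5)*D = 33 + 5²*(23/3) = 33 + 25*(23/3) = 33 + 575/3 = 674/3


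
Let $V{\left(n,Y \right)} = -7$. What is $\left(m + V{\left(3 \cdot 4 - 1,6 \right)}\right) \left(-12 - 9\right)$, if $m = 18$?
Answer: $-231$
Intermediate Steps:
$\left(m + V{\left(3 \cdot 4 - 1,6 \right)}\right) \left(-12 - 9\right) = \left(18 - 7\right) \left(-12 - 9\right) = 11 \left(-12 - 9\right) = 11 \left(-21\right) = -231$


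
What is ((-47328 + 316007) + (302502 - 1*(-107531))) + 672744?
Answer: 1351456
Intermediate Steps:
((-47328 + 316007) + (302502 - 1*(-107531))) + 672744 = (268679 + (302502 + 107531)) + 672744 = (268679 + 410033) + 672744 = 678712 + 672744 = 1351456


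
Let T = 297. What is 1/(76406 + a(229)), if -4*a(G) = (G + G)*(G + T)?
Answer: 1/16179 ≈ 6.1809e-5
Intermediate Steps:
a(G) = -G*(297 + G)/2 (a(G) = -(G + G)*(G + 297)/4 = -2*G*(297 + G)/4 = -G*(297 + G)/2)
1/(76406 + a(229)) = 1/(76406 - 1/2*229*(297 + 229)) = 1/(76406 - 1/2*229*526) = 1/(76406 - 60227) = 1/16179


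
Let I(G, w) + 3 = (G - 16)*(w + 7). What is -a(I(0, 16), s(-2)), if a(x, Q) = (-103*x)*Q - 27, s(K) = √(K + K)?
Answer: 27 - 76426*I ≈ 27.0 - 76426.0*I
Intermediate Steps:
I(G, w) = -3 + (-16 + G)*(7 + w) (I(G, w) = -3 + (G - 16)*(w + 7) = -3 + (-16 + G)*(7 + w))
s(K) = √2*√K (s(K) = √(2*K) = √2*√K)
a(x, Q) = -27 - 103*Q*x (a(x, Q) = -103*Q*x - 27 = -27 - 103*Q*x)
-a(I(0, 16), s(-2)) = -(-27 - 103*√2*√(-2)*(-115 - 16*16 + 7*0 + 0*16)) = -(-27 - 103*√2*(I*√2)*(-115 - 256 + 0 + 0)) = -(-27 - 103*2*I*(-371)) = -(-27 + 76426*I) = 27 - 76426*I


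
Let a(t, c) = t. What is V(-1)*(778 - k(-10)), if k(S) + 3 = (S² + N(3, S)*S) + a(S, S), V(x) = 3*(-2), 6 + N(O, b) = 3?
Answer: -3966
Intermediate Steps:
N(O, b) = -3 (N(O, b) = -6 + 3 = -3)
V(x) = -6
k(S) = -3 + S² - 2*S (k(S) = -3 + ((S² - 3*S) + S) = -3 + (S² - 2*S) = -3 + S² - 2*S)
V(-1)*(778 - k(-10)) = -6*(778 - (-3 + (-10)² - 2*(-10))) = -6*(778 - (-3 + 100 + 20)) = -6*(778 - 1*117) = -6*(778 - 117) = -6*661 = -3966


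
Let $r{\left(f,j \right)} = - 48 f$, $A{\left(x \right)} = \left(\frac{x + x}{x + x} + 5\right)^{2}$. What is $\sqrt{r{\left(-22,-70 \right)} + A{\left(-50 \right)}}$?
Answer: $2 \sqrt{273} \approx 33.045$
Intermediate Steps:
$A{\left(x \right)} = 36$ ($A{\left(x \right)} = \left(\frac{2 x}{2 x} + 5\right)^{2} = \left(2 x \frac{1}{2 x} + 5\right)^{2} = \left(1 + 5\right)^{2} = 6^{2} = 36$)
$\sqrt{r{\left(-22,-70 \right)} + A{\left(-50 \right)}} = \sqrt{\left(-48\right) \left(-22\right) + 36} = \sqrt{1056 + 36} = \sqrt{1092} = 2 \sqrt{273}$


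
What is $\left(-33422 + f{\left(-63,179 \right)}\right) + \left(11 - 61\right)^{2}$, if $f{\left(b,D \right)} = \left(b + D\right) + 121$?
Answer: $-30685$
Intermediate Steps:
$f{\left(b,D \right)} = 121 + D + b$ ($f{\left(b,D \right)} = \left(D + b\right) + 121 = 121 + D + b$)
$\left(-33422 + f{\left(-63,179 \right)}\right) + \left(11 - 61\right)^{2} = \left(-33422 + \left(121 + 179 - 63\right)\right) + \left(11 - 61\right)^{2} = \left(-33422 + 237\right) + \left(-50\right)^{2} = -33185 + 2500 = -30685$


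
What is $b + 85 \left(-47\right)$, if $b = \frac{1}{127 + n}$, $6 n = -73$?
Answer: $- \frac{2752549}{689} \approx -3995.0$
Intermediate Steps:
$n = - \frac{73}{6}$ ($n = \frac{1}{6} \left(-73\right) = - \frac{73}{6} \approx -12.167$)
$b = \frac{6}{689}$ ($b = \frac{1}{127 - \frac{73}{6}} = \frac{1}{\frac{689}{6}} = \frac{6}{689} \approx 0.0087083$)
$b + 85 \left(-47\right) = \frac{6}{689} + 85 \left(-47\right) = \frac{6}{689} - 3995 = - \frac{2752549}{689}$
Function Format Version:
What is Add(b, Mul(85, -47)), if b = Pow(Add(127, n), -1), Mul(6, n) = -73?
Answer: Rational(-2752549, 689) ≈ -3995.0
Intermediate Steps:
n = Rational(-73, 6) (n = Mul(Rational(1, 6), -73) = Rational(-73, 6) ≈ -12.167)
b = Rational(6, 689) (b = Pow(Add(127, Rational(-73, 6)), -1) = Pow(Rational(689, 6), -1) = Rational(6, 689) ≈ 0.0087083)
Add(b, Mul(85, -47)) = Add(Rational(6, 689), Mul(85, -47)) = Add(Rational(6, 689), -3995) = Rational(-2752549, 689)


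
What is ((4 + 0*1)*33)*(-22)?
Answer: -2904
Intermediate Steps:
((4 + 0*1)*33)*(-22) = ((4 + 0)*33)*(-22) = (4*33)*(-22) = 132*(-22) = -2904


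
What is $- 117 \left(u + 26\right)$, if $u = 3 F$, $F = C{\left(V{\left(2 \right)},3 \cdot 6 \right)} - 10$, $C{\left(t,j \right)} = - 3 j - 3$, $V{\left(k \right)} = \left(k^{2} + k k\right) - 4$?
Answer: $20475$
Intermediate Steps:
$V{\left(k \right)} = -4 + 2 k^{2}$ ($V{\left(k \right)} = \left(k^{2} + k^{2}\right) - 4 = 2 k^{2} - 4 = -4 + 2 k^{2}$)
$C{\left(t,j \right)} = -3 - 3 j$
$F = -67$ ($F = \left(-3 - 3 \cdot 3 \cdot 6\right) - 10 = \left(-3 - 54\right) - 10 = -57 - 10 = -67$)
$u = -201$ ($u = 3 \left(-67\right) = -201$)
$- 117 \left(u + 26\right) = - 117 \left(-201 + 26\right) = \left(-117\right) \left(-175\right) = 20475$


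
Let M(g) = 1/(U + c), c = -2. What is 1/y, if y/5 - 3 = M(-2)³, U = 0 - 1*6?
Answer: 512/7675 ≈ 0.066710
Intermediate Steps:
U = -6 (U = 0 - 6 = -6)
M(g) = -⅛ (M(g) = 1/(-6 - 2) = 1/(-8) = -⅛)
y = 7675/512 (y = 15 + 5*(-⅛)³ = 15 + 5*(-1/512) = 15 - 5/512 = 7675/512 ≈ 14.990)
1/y = 1/(7675/512) = 512/7675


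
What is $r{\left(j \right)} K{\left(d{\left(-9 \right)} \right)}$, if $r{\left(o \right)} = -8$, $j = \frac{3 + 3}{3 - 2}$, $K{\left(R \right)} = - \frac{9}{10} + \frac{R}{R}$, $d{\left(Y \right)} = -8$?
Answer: $- \frac{4}{5} \approx -0.8$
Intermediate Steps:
$K{\left(R \right)} = \frac{1}{10}$ ($K{\left(R \right)} = \left(-9\right) \frac{1}{10} + 1 = - \frac{9}{10} + 1 = \frac{1}{10}$)
$j = 6$ ($j = \frac{6}{1} = 6 \cdot 1 = 6$)
$r{\left(j \right)} K{\left(d{\left(-9 \right)} \right)} = \left(-8\right) \frac{1}{10} = - \frac{4}{5}$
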